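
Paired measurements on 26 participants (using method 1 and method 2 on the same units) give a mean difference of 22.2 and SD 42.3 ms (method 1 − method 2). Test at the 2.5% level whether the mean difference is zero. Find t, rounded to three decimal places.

2.676

H0: μ_d = 0; H1: μ_d ≠ 0 (paired t-test on the differences, two-sided).
t = d̄/(s_d/√n) = 22.2/(42.3/√26) = 2.676
df = n − 1 = 25
Two-sided p-value ≈ 0.0130
Since p ≈ 0.0130 < α = 0.025, reject H0; the data support H1.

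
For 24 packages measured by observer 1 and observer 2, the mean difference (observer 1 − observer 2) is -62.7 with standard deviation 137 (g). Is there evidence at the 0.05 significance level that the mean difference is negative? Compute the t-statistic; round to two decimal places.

H0: μ_d = 0; H1: μ_d < 0 (paired t-test on the differences, left-tailed).
t = d̄/(s_d/√n) = -62.7/(137/√24) = -2.24
df = n − 1 = 23
p-value = P(T ≤ -2.24) ≈ 0.0174
Since p ≈ 0.0174 < α = 0.05, reject H0; the data support H1.

-2.24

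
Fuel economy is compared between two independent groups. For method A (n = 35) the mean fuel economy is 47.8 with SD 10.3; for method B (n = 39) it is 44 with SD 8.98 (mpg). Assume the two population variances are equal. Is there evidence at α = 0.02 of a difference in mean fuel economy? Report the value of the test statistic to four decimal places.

1.6955

Let group 1 = method A, group 2 = method B. H0: μ_1 = μ_2; H1: μ_1 ≠ μ_2 (two-sample pooled-variance t-test, two-sided).
s_p² = [(35−1)·10.3² + (39−1)·8.98²]/(35+39−2) = 92.6583
t = (47.8 − 44)/√[92.6583·(1/35 + 1/39)] = 1.6955
df = n₁ + n₂ − 2 = 72
Two-sided p-value ≈ 0.0943
Since p ≈ 0.0943 > α = 0.02, fail to reject H0; the evidence is not statistically significant.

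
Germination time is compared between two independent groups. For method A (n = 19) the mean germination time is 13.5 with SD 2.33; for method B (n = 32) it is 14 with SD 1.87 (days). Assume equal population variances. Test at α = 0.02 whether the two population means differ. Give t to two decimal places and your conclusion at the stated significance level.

t = -0.84; fail to reject H0

Let group 1 = method A, group 2 = method B. H0: μ_1 = μ_2; H1: μ_1 ≠ μ_2 (two-sample pooled-variance t-test, two-sided).
s_p² = [(19−1)·2.33² + (32−1)·1.87²]/(19+32−2) = 4.20661
t = (13.5 − 14)/√[4.20661·(1/19 + 1/32)] = -0.84
df = n₁ + n₂ − 2 = 49
Two-sided p-value ≈ 0.404
Since p ≈ 0.404 > α = 0.02, fail to reject H0; the data do not provide sufficient evidence against H0.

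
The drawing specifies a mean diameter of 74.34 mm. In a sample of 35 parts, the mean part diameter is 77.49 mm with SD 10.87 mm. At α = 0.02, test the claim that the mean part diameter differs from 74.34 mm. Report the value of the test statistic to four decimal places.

1.7144

H0: μ = 74.34; H1: μ ≠ 74.34 (one-sample t-test, two-sided).
t = (x̄ − μ₀)/(s/√n) = (77.49 − 74.34)/(10.87/√35) = 1.7144
df = n − 1 = 34
Two-sided p-value ≈ 0.0956
Since p ≈ 0.0956 > α = 0.02, fail to reject H0; the evidence is not statistically significant.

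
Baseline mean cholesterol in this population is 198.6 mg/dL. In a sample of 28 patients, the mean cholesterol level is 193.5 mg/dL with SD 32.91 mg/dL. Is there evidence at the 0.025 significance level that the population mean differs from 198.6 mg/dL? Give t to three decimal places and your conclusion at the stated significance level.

H0: μ = 198.6; H1: μ ≠ 198.6 (one-sample t-test, two-sided).
t = (x̄ − μ₀)/(s/√n) = (193.5 − 198.6)/(32.91/√28) = -0.820
df = n − 1 = 27
Two-sided p-value ≈ 0.419
Since p ≈ 0.419 > α = 0.025, fail to reject H0; the evidence is not statistically significant.

t = -0.820; fail to reject H0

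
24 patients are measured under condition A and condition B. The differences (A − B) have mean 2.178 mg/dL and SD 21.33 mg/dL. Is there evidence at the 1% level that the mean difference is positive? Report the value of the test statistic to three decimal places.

H0: μ_d = 0; H1: μ_d > 0 (paired t-test on the differences, right-tailed).
t = d̄/(s_d/√n) = 2.178/(21.33/√24) = 0.500
df = n − 1 = 23
p-value = P(T ≥ 0.500) ≈ 0.3108
Since p ≈ 0.3108 > α = 0.01, fail to reject H0; the evidence is not statistically significant.

0.500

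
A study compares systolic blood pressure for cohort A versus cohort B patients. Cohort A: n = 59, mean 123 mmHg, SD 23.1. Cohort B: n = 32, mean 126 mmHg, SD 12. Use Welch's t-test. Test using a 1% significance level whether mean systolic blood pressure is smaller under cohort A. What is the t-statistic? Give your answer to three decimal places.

Let group 1 = cohort A, group 2 = cohort B. H0: μ_1 = μ_2; H1: μ_1 < μ_2 (Welch's two-sample t-test, left-tailed).
t = (x̄_1 − x̄_2)/√(s_1²/n_1 + s_2²/n_2) = (123 − 126)/√(23.1²/59 + 12²/32) = -0.815
Welch–Satterthwaite df ≈ 88.90
p-value = P(T ≤ -0.815) ≈ 0.209
Since p ≈ 0.209 > α = 0.01, fail to reject H0; the data do not provide sufficient evidence against H0.

-0.815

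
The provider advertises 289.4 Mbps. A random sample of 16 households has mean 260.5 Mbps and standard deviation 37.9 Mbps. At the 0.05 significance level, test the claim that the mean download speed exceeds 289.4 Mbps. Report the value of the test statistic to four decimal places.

H0: μ = 289.4; H1: μ > 289.4 (one-sample t-test, right-tailed).
t = (x̄ − μ₀)/(s/√n) = (260.5 − 289.4)/(37.9/√16) = -3.0501
df = n − 1 = 15
p-value = P(T ≥ -3.0501) ≈ 0.996
Since p ≈ 0.996 > α = 0.05, fail to reject H0; the data do not provide sufficient evidence against H0.

-3.0501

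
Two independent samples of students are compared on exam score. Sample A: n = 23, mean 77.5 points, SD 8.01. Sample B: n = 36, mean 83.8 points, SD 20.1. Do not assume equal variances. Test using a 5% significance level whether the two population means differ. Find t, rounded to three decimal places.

Let group 1 = sample A, group 2 = sample B. H0: μ_1 = μ_2; H1: μ_1 ≠ μ_2 (Welch's two-sample t-test, two-sided).
t = (x̄_1 − x̄_2)/√(s_1²/n_1 + s_2²/n_2) = (77.5 − 83.8)/√(8.01²/23 + 20.1²/36) = -1.683
Welch–Satterthwaite df ≈ 49.68
Two-sided p-value ≈ 0.099
Since p ≈ 0.099 > α = 0.05, fail to reject H0; the data do not provide sufficient evidence against H0.

-1.683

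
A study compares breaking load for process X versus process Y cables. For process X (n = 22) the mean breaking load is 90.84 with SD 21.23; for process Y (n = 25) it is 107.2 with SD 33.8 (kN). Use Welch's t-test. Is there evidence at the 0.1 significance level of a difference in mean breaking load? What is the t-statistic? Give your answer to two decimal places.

-2.01

Let group 1 = process X, group 2 = process Y. H0: μ_1 = μ_2; H1: μ_1 ≠ μ_2 (Welch's two-sample t-test, two-sided).
t = (x̄_1 − x̄_2)/√(s_1²/n_1 + s_2²/n_2) = (90.84 − 107.2)/√(21.23²/22 + 33.8²/25) = -2.01
Welch–Satterthwaite df ≈ 40.94
Two-sided p-value ≈ 0.051
Since p ≈ 0.051 < α = 0.1, reject H0; the evidence is statistically significant.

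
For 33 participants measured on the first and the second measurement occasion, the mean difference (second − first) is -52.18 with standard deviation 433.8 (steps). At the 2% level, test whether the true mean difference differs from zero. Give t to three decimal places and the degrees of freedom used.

t = -0.691, df = 32

H0: μ_d = 0; H1: μ_d ≠ 0 (paired t-test on the differences, two-sided).
t = d̄/(s_d/√n) = -52.18/(433.8/√33) = -0.691
df = n − 1 = 32
Two-sided p-value ≈ 0.495
Since p ≈ 0.495 > α = 0.02, fail to reject H0; the data do not provide sufficient evidence against H0.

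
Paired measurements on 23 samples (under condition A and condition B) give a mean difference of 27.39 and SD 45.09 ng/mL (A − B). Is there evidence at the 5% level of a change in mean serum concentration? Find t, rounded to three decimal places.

H0: μ_d = 0; H1: μ_d ≠ 0 (paired t-test on the differences, two-sided).
t = d̄/(s_d/√n) = 27.39/(45.09/√23) = 2.913
df = n − 1 = 22
Two-sided p-value ≈ 0.008
Since p ≈ 0.008 < α = 0.05, reject H0; the evidence is statistically significant.

2.913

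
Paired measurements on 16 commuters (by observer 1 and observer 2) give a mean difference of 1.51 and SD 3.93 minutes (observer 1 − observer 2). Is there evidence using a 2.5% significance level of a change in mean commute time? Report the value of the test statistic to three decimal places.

1.537

H0: μ_d = 0; H1: μ_d ≠ 0 (paired t-test on the differences, two-sided).
t = d̄/(s_d/√n) = 1.51/(3.93/√16) = 1.537
df = n − 1 = 15
Two-sided p-value ≈ 0.145
Since p ≈ 0.145 > α = 0.025, fail to reject H0; the evidence is not statistically significant.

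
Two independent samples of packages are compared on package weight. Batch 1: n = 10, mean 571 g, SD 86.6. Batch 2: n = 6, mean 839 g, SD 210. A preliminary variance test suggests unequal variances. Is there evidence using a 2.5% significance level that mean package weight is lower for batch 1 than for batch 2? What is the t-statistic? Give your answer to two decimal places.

-2.98

Let group 1 = batch 1, group 2 = batch 2. H0: μ_1 = μ_2; H1: μ_1 < μ_2 (Welch's two-sample t-test, left-tailed).
t = (x̄_1 − x̄_2)/√(s_1²/n_1 + s_2²/n_2) = (571 − 839)/√(86.6²/10 + 210²/6) = -2.98
Welch–Satterthwaite df ≈ 6.04
p-value = P(T ≤ -2.98) ≈ 0.012
Since p ≈ 0.012 < α = 0.025, reject H0; the evidence is statistically significant.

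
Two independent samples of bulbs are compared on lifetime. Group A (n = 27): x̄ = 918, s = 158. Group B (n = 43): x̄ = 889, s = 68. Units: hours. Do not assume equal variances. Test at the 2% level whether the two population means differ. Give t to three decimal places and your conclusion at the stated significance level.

t = 0.903; fail to reject H0

Let group 1 = group A, group 2 = group B. H0: μ_1 = μ_2; H1: μ_1 ≠ μ_2 (Welch's two-sample t-test, two-sided).
t = (x̄_1 − x̄_2)/√(s_1²/n_1 + s_2²/n_2) = (918 − 889)/√(158²/27 + 68²/43) = 0.903
Welch–Satterthwaite df ≈ 32.13
Two-sided p-value ≈ 0.373
Since p ≈ 0.373 > α = 0.02, fail to reject H0; the data do not provide sufficient evidence against H0.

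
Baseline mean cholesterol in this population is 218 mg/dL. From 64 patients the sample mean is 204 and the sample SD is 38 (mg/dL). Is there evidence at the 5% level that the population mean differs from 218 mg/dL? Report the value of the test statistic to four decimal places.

H0: μ = 218; H1: μ ≠ 218 (one-sample t-test, two-sided).
t = (x̄ − μ₀)/(s/√n) = (204 − 218)/(38/√64) = -2.9474
df = n − 1 = 63
Two-sided p-value ≈ 0.004
Since p ≈ 0.004 < α = 0.05, reject H0; the data support H1.

-2.9474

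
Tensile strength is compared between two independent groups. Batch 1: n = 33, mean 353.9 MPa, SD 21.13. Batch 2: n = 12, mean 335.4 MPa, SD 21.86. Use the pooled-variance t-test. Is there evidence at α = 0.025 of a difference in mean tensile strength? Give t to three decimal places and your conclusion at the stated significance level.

t = 2.574; reject H0

Let group 1 = batch 1, group 2 = batch 2. H0: μ_1 = μ_2; H1: μ_1 ≠ μ_2 (two-sample pooled-variance t-test, two-sided).
s_p² = [(33−1)·21.13² + (12−1)·21.86²]/(33+12−2) = 454.505
t = (353.9 − 335.4)/√[454.505·(1/33 + 1/12)] = 2.574
df = n₁ + n₂ − 2 = 43
Two-sided p-value ≈ 0.014
Since p ≈ 0.014 < α = 0.025, reject H0; the data support H1.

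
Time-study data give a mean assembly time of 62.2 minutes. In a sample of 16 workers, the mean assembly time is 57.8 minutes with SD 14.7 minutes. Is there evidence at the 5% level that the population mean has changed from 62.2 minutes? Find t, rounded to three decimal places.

H0: μ = 62.2; H1: μ ≠ 62.2 (one-sample t-test, two-sided).
t = (x̄ − μ₀)/(s/√n) = (57.8 − 62.2)/(14.7/√16) = -1.197
df = n − 1 = 15
Two-sided p-value ≈ 0.2498
Since p ≈ 0.2498 > α = 0.05, fail to reject H0; the evidence is not statistically significant.

-1.197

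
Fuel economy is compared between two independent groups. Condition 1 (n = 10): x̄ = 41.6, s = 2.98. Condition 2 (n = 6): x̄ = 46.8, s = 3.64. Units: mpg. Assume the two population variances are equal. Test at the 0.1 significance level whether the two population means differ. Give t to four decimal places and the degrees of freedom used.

Let group 1 = condition 1, group 2 = condition 2. H0: μ_1 = μ_2; H1: μ_1 ≠ μ_2 (two-sample pooled-variance t-test, two-sided).
s_p² = [(10−1)·2.98² + (6−1)·3.64²]/(10+6−2) = 10.4408
t = (41.6 − 46.8)/√[10.4408·(1/10 + 1/6)] = -3.1164
df = n₁ + n₂ − 2 = 14
Two-sided p-value ≈ 0.0076
Since p ≈ 0.0076 < α = 0.1, reject H0; the data support H1.

t = -3.1164, df = 14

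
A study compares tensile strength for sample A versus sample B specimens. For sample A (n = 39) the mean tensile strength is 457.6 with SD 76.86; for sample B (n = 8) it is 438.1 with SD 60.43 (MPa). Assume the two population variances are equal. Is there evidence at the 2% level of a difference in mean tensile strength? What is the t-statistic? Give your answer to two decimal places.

Let group 1 = sample A, group 2 = sample B. H0: μ_1 = μ_2; H1: μ_1 ≠ μ_2 (two-sample pooled-variance t-test, two-sided).
s_p² = [(39−1)·76.86² + (8−1)·60.43²]/(39+8−2) = 5556.58
t = (457.6 − 438.1)/√[5556.58·(1/39 + 1/8)] = 0.67
df = n₁ + n₂ − 2 = 45
Two-sided p-value ≈ 0.504
Since p ≈ 0.504 > α = 0.02, fail to reject H0; the data do not provide sufficient evidence against H0.

0.67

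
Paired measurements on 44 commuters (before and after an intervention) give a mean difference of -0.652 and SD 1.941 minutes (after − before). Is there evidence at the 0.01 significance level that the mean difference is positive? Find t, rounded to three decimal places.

-2.228

H0: μ_d = 0; H1: μ_d > 0 (paired t-test on the differences, right-tailed).
t = d̄/(s_d/√n) = -0.652/(1.941/√44) = -2.228
df = n − 1 = 43
p-value = P(T ≥ -2.228) ≈ 0.984
Since p ≈ 0.984 > α = 0.01, fail to reject H0; the data do not provide sufficient evidence against H0.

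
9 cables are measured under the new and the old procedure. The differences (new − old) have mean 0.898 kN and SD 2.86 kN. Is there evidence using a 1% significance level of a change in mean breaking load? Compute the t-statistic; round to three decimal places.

H0: μ_d = 0; H1: μ_d ≠ 0 (paired t-test on the differences, two-sided).
t = d̄/(s_d/√n) = 0.898/(2.86/√9) = 0.942
df = n − 1 = 8
Two-sided p-value ≈ 0.3738
Since p ≈ 0.3738 > α = 0.01, fail to reject H0; the data do not provide sufficient evidence against H0.

0.942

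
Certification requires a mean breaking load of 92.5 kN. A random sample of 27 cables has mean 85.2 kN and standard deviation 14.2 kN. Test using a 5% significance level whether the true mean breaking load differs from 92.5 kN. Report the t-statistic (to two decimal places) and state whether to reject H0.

t = -2.67; reject H0

H0: μ = 92.5; H1: μ ≠ 92.5 (one-sample t-test, two-sided).
t = (x̄ − μ₀)/(s/√n) = (85.2 − 92.5)/(14.2/√27) = -2.67
df = n − 1 = 26
Two-sided p-value ≈ 0.0129
Since p ≈ 0.0129 < α = 0.05, reject H0; the evidence is statistically significant.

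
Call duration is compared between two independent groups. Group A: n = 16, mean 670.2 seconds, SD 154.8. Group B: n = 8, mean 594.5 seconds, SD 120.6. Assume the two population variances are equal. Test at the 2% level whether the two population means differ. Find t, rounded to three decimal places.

Let group 1 = group A, group 2 = group B. H0: μ_1 = μ_2; H1: μ_1 ≠ μ_2 (two-sample pooled-variance t-test, two-sided).
s_p² = [(16−1)·154.8² + (8−1)·120.6²]/(16+8−2) = 20966.2
t = (670.2 − 594.5)/√[20966.2·(1/16 + 1/8)] = 1.207
df = n₁ + n₂ − 2 = 22
Two-sided p-value ≈ 0.2401
Since p ≈ 0.2401 > α = 0.02, fail to reject H0; the data do not provide sufficient evidence against H0.

1.207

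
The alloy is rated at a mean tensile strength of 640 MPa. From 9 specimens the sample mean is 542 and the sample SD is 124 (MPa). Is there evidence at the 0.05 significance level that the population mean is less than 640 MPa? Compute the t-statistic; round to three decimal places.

H0: μ = 640; H1: μ < 640 (one-sample t-test, left-tailed).
t = (x̄ − μ₀)/(s/√n) = (542 − 640)/(124/√9) = -2.371
df = n − 1 = 8
p-value = P(T ≤ -2.371) ≈ 0.0226
Since p ≈ 0.0226 < α = 0.05, reject H0; the data support H1.

-2.371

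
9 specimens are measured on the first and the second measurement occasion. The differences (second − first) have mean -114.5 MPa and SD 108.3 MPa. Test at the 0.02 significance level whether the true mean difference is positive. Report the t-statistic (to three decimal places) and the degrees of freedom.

H0: μ_d = 0; H1: μ_d > 0 (paired t-test on the differences, right-tailed).
t = d̄/(s_d/√n) = -114.5/(108.3/√9) = -3.172
df = n − 1 = 8
p-value = P(T ≥ -3.172) ≈ 0.9934
Since p ≈ 0.9934 > α = 0.02, fail to reject H0; the evidence is not statistically significant.

t = -3.172, df = 8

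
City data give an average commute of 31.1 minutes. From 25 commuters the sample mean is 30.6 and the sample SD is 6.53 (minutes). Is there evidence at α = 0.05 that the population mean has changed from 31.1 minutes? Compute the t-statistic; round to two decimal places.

H0: μ = 31.1; H1: μ ≠ 31.1 (one-sample t-test, two-sided).
t = (x̄ − μ₀)/(s/√n) = (30.6 − 31.1)/(6.53/√25) = -0.38
df = n − 1 = 24
Two-sided p-value ≈ 0.705
Since p ≈ 0.705 > α = 0.05, fail to reject H0; the evidence is not statistically significant.

-0.38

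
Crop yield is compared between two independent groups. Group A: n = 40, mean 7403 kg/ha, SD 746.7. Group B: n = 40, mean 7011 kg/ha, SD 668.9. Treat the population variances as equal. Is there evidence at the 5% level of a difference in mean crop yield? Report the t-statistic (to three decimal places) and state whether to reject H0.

t = 2.473; reject H0

Let group 1 = group A, group 2 = group B. H0: μ_1 = μ_2; H1: μ_1 ≠ μ_2 (two-sample pooled-variance t-test, two-sided).
s_p² = [(40−1)·746.7² + (40−1)·668.9²]/(40+40−2) = 502494
t = (7403 − 7011)/√[502494·(1/40 + 1/40)] = 2.473
df = n₁ + n₂ − 2 = 78
Two-sided p-value ≈ 0.0156
Since p ≈ 0.0156 < α = 0.05, reject H0; the evidence is statistically significant.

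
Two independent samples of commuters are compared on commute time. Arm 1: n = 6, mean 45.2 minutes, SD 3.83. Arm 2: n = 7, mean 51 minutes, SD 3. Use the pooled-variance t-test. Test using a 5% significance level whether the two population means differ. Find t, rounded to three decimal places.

-3.064

Let group 1 = arm 1, group 2 = arm 2. H0: μ_1 = μ_2; H1: μ_1 ≠ μ_2 (two-sample pooled-variance t-test, two-sided).
s_p² = [(6−1)·3.83² + (7−1)·3²]/(6+7−2) = 11.5768
t = (45.2 − 51)/√[11.5768·(1/6 + 1/7)] = -3.064
df = n₁ + n₂ − 2 = 11
Two-sided p-value ≈ 0.011
Since p ≈ 0.011 < α = 0.05, reject H0; the evidence is statistically significant.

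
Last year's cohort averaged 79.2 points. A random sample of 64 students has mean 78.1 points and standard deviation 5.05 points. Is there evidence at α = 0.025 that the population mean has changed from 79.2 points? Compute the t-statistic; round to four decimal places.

H0: μ = 79.2; H1: μ ≠ 79.2 (one-sample t-test, two-sided).
t = (x̄ − μ₀)/(s/√n) = (78.1 − 79.2)/(5.05/√64) = -1.7426
df = n − 1 = 63
Two-sided p-value ≈ 0.0863
Since p ≈ 0.0863 > α = 0.025, fail to reject H0; the data do not provide sufficient evidence against H0.

-1.7426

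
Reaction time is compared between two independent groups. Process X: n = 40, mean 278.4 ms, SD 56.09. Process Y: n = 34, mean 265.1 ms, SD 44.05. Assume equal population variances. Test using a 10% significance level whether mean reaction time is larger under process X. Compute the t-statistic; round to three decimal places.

Let group 1 = process X, group 2 = process Y. H0: μ_1 = μ_2; H1: μ_1 > μ_2 (two-sample pooled-variance t-test, right-tailed).
s_p² = [(40−1)·56.09² + (34−1)·44.05²]/(40+34−2) = 2593.48
t = (278.4 − 265.1)/√[2593.48·(1/40 + 1/34)] = 1.120
df = n₁ + n₂ − 2 = 72
p-value = P(T ≥ 1.120) ≈ 0.133
Since p ≈ 0.133 > α = 0.1, fail to reject H0; the data do not provide sufficient evidence against H0.

1.120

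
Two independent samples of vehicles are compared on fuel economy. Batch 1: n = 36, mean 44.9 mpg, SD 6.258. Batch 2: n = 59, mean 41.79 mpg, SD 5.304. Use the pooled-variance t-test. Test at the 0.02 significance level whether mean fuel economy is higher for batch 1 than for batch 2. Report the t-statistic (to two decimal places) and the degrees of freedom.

Let group 1 = batch 1, group 2 = batch 2. H0: μ_1 = μ_2; H1: μ_1 > μ_2 (two-sample pooled-variance t-test, right-tailed).
s_p² = [(36−1)·6.258² + (59−1)·5.304²]/(36+59−2) = 32.2835
t = (44.9 − 41.79)/√[32.2835·(1/36 + 1/59)] = 2.59
df = n₁ + n₂ − 2 = 93
p-value = P(T ≥ 2.59) ≈ 0.0056
Since p ≈ 0.0056 < α = 0.02, reject H0; the evidence is statistically significant.

t = 2.59, df = 93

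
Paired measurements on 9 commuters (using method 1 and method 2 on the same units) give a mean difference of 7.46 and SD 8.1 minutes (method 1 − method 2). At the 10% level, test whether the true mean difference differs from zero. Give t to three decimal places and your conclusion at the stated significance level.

t = 2.763; reject H0

H0: μ_d = 0; H1: μ_d ≠ 0 (paired t-test on the differences, two-sided).
t = d̄/(s_d/√n) = 7.46/(8.1/√9) = 2.763
df = n − 1 = 8
Two-sided p-value ≈ 0.025
Since p ≈ 0.025 < α = 0.1, reject H0; the data support H1.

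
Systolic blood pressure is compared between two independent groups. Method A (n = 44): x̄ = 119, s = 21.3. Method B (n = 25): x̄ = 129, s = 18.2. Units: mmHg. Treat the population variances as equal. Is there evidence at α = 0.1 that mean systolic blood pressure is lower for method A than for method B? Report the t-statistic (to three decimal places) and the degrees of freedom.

t = -1.972, df = 67

Let group 1 = method A, group 2 = method B. H0: μ_1 = μ_2; H1: μ_1 < μ_2 (two-sample pooled-variance t-test, left-tailed).
s_p² = [(44−1)·21.3² + (25−1)·18.2²]/(44+25−2) = 409.827
t = (119 − 129)/√[409.827·(1/44 + 1/25)] = -1.972
df = n₁ + n₂ − 2 = 67
p-value = P(T ≤ -1.972) ≈ 0.0264
Since p ≈ 0.0264 < α = 0.1, reject H0; the evidence is statistically significant.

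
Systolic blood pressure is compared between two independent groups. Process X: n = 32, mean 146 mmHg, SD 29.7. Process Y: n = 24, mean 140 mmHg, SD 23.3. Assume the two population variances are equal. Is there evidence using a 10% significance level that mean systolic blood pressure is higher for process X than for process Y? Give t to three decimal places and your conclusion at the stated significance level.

Let group 1 = process X, group 2 = process Y. H0: μ_1 = μ_2; H1: μ_1 > μ_2 (two-sample pooled-variance t-test, right-tailed).
s_p² = [(32−1)·29.7² + (24−1)·23.3²]/(32+24−2) = 737.616
t = (146 − 140)/√[737.616·(1/32 + 1/24)] = 0.818
df = n₁ + n₂ − 2 = 54
p-value = P(T ≥ 0.818) ≈ 0.208
Since p ≈ 0.208 > α = 0.1, fail to reject H0; the data do not provide sufficient evidence against H0.

t = 0.818; fail to reject H0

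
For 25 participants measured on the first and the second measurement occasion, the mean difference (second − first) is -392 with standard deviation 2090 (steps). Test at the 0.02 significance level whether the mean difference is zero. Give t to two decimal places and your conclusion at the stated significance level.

t = -0.94; fail to reject H0

H0: μ_d = 0; H1: μ_d ≠ 0 (paired t-test on the differences, two-sided).
t = d̄/(s_d/√n) = -392/(2090/√25) = -0.94
df = n − 1 = 24
Two-sided p-value ≈ 0.3577
Since p ≈ 0.3577 > α = 0.02, fail to reject H0; the data do not provide sufficient evidence against H0.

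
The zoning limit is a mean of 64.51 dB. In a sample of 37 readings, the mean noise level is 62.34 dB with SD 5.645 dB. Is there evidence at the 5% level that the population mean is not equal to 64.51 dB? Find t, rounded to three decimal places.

H0: μ = 64.51; H1: μ ≠ 64.51 (one-sample t-test, two-sided).
t = (x̄ − μ₀)/(s/√n) = (62.34 − 64.51)/(5.645/√37) = -2.338
df = n − 1 = 36
Two-sided p-value ≈ 0.0250
Since p ≈ 0.0250 < α = 0.05, reject H0; the data support H1.

-2.338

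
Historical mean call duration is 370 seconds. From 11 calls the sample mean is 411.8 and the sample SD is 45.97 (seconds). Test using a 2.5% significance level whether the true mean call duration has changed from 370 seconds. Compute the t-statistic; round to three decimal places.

3.016

H0: μ = 370; H1: μ ≠ 370 (one-sample t-test, two-sided).
t = (x̄ − μ₀)/(s/√n) = (411.8 − 370)/(45.97/√11) = 3.016
df = n − 1 = 10
Two-sided p-value ≈ 0.013
Since p ≈ 0.013 < α = 0.025, reject H0; the data support H1.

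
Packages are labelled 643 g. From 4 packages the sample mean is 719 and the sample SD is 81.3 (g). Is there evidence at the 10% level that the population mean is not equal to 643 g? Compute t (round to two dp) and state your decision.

t = 1.87; fail to reject H0

H0: μ = 643; H1: μ ≠ 643 (one-sample t-test, two-sided).
t = (x̄ − μ₀)/(s/√n) = (719 − 643)/(81.3/√4) = 1.87
df = n − 1 = 3
Two-sided p-value ≈ 0.1583
Since p ≈ 0.1583 > α = 0.1, fail to reject H0; the data do not provide sufficient evidence against H0.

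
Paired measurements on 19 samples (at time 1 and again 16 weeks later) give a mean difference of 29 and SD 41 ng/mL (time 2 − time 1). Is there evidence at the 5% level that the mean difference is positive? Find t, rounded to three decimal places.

H0: μ_d = 0; H1: μ_d > 0 (paired t-test on the differences, right-tailed).
t = d̄/(s_d/√n) = 29/(41/√19) = 3.083
df = n − 1 = 18
p-value = P(T ≥ 3.083) ≈ 0.0032
Since p ≈ 0.0032 < α = 0.05, reject H0; the evidence is statistically significant.

3.083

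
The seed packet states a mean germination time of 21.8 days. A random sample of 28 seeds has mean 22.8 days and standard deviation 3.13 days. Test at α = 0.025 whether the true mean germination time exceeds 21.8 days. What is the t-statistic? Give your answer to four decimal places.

1.6906

H0: μ = 21.8; H1: μ > 21.8 (one-sample t-test, right-tailed).
t = (x̄ − μ₀)/(s/√n) = (22.8 − 21.8)/(3.13/√28) = 1.6906
df = n − 1 = 27
p-value = P(T ≥ 1.6906) ≈ 0.051
Since p ≈ 0.051 > α = 0.025, fail to reject H0; the data do not provide sufficient evidence against H0.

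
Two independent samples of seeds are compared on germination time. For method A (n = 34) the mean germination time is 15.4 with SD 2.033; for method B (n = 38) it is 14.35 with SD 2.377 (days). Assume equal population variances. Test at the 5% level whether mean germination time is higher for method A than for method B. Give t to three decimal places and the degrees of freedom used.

Let group 1 = method A, group 2 = method B. H0: μ_1 = μ_2; H1: μ_1 > μ_2 (two-sample pooled-variance t-test, right-tailed).
s_p² = [(34−1)·2.033² + (38−1)·2.377²]/(34+38−2) = 4.93495
t = (15.4 − 14.35)/√[4.93495·(1/34 + 1/38)] = 2.002
df = n₁ + n₂ − 2 = 70
p-value = P(T ≥ 2.002) ≈ 0.0246
Since p ≈ 0.0246 < α = 0.05, reject H0; the data support H1.

t = 2.002, df = 70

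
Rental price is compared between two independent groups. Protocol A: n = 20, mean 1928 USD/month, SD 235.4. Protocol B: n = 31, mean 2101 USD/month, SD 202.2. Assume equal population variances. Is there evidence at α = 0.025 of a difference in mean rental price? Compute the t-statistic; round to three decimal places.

Let group 1 = protocol A, group 2 = protocol B. H0: μ_1 = μ_2; H1: μ_1 ≠ μ_2 (two-sample pooled-variance t-test, two-sided).
s_p² = [(20−1)·235.4² + (31−1)·202.2²]/(20+31−2) = 46518.3
t = (1928 − 2101)/√[46518.3·(1/20 + 1/31)] = -2.797
df = n₁ + n₂ − 2 = 49
Two-sided p-value ≈ 0.0074
Since p ≈ 0.0074 < α = 0.025, reject H0; the data support H1.

-2.797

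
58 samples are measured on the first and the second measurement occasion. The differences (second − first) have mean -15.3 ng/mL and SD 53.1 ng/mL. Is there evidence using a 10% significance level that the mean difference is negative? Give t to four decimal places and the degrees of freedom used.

H0: μ_d = 0; H1: μ_d < 0 (paired t-test on the differences, left-tailed).
t = d̄/(s_d/√n) = -15.3/(53.1/√58) = -2.1944
df = n − 1 = 57
p-value = P(T ≤ -2.1944) ≈ 0.0161
Since p ≈ 0.0161 < α = 0.1, reject H0; the evidence is statistically significant.

t = -2.1944, df = 57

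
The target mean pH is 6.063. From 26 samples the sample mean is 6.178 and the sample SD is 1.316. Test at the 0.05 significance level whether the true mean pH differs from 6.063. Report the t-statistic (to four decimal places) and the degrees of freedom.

t = 0.4456, df = 25

H0: μ = 6.063; H1: μ ≠ 6.063 (one-sample t-test, two-sided).
t = (x̄ − μ₀)/(s/√n) = (6.178 − 6.063)/(1.316/√26) = 0.4456
df = n − 1 = 25
Two-sided p-value ≈ 0.660
Since p ≈ 0.660 > α = 0.05, fail to reject H0; the evidence is not statistically significant.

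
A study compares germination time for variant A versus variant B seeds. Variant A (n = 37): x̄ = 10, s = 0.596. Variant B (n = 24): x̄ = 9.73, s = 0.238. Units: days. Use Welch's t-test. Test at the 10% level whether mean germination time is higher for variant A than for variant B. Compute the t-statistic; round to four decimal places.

2.4688

Let group 1 = variant A, group 2 = variant B. H0: μ_1 = μ_2; H1: μ_1 > μ_2 (Welch's two-sample t-test, right-tailed).
t = (x̄_1 − x̄_2)/√(s_1²/n_1 + s_2²/n_2) = (10 − 9.73)/√(0.596²/37 + 0.238²/24) = 2.4688
Welch–Satterthwaite df ≈ 51.05
p-value = P(T ≥ 2.4688) ≈ 0.008
Since p ≈ 0.008 < α = 0.1, reject H0; the evidence is statistically significant.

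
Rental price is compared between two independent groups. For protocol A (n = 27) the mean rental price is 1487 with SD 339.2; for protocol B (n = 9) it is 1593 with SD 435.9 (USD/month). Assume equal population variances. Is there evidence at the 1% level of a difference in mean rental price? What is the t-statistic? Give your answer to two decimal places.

Let group 1 = protocol A, group 2 = protocol B. H0: μ_1 = μ_2; H1: μ_1 ≠ μ_2 (two-sample pooled-variance t-test, two-sided).
s_p² = [(27−1)·339.2² + (9−1)·435.9²]/(27+9−2) = 132692
t = (1487 − 1593)/√[132692·(1/27 + 1/9)] = -0.76
df = n₁ + n₂ − 2 = 34
Two-sided p-value ≈ 0.455
Since p ≈ 0.455 > α = 0.01, fail to reject H0; the evidence is not statistically significant.

-0.76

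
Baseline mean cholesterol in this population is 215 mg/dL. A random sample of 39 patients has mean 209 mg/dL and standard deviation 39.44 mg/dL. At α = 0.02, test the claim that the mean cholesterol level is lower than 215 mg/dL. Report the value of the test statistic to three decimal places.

-0.950

H0: μ = 215; H1: μ < 215 (one-sample t-test, left-tailed).
t = (x̄ − μ₀)/(s/√n) = (209 − 215)/(39.44/√39) = -0.950
df = n − 1 = 38
p-value = P(T ≤ -0.950) ≈ 0.1740
Since p ≈ 0.1740 > α = 0.02, fail to reject H0; the data do not provide sufficient evidence against H0.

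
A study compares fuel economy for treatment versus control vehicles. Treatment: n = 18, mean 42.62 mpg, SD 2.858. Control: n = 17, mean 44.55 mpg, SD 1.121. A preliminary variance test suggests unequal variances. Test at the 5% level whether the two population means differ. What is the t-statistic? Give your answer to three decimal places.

Let group 1 = treatment, group 2 = control. H0: μ_1 = μ_2; H1: μ_1 ≠ μ_2 (Welch's two-sample t-test, two-sided).
t = (x̄_1 − x̄_2)/√(s_1²/n_1 + s_2²/n_2) = (42.62 − 44.55)/√(2.858²/18 + 1.121²/17) = -2.657
Welch–Satterthwaite df ≈ 22.36
Two-sided p-value ≈ 0.0143
Since p ≈ 0.0143 < α = 0.05, reject H0; the evidence is statistically significant.

-2.657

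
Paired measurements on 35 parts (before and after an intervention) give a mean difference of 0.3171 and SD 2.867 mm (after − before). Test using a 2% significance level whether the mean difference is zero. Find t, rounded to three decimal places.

0.654

H0: μ_d = 0; H1: μ_d ≠ 0 (paired t-test on the differences, two-sided).
t = d̄/(s_d/√n) = 0.3171/(2.867/√35) = 0.654
df = n − 1 = 34
Two-sided p-value ≈ 0.517
Since p ≈ 0.517 > α = 0.02, fail to reject H0; the evidence is not statistically significant.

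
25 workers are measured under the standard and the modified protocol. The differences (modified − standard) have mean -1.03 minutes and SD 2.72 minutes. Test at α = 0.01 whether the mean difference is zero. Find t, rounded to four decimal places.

H0: μ_d = 0; H1: μ_d ≠ 0 (paired t-test on the differences, two-sided).
t = d̄/(s_d/√n) = -1.03/(2.72/√25) = -1.8934
df = n − 1 = 24
Two-sided p-value ≈ 0.070
Since p ≈ 0.070 > α = 0.01, fail to reject H0; the evidence is not statistically significant.

-1.8934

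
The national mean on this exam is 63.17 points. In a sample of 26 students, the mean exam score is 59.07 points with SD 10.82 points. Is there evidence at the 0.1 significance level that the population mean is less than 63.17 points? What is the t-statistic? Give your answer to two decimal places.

H0: μ = 63.17; H1: μ < 63.17 (one-sample t-test, left-tailed).
t = (x̄ − μ₀)/(s/√n) = (59.07 − 63.17)/(10.82/√26) = -1.93
df = n − 1 = 25
p-value = P(T ≤ -1.93) ≈ 0.0324
Since p ≈ 0.0324 < α = 0.1, reject H0; the data support H1.

-1.93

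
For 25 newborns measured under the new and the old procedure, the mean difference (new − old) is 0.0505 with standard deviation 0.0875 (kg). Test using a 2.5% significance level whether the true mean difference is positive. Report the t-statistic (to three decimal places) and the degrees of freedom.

t = 2.886, df = 24

H0: μ_d = 0; H1: μ_d > 0 (paired t-test on the differences, right-tailed).
t = d̄/(s_d/√n) = 0.0505/(0.0875/√25) = 2.886
df = n − 1 = 24
p-value = P(T ≥ 2.886) ≈ 0.004
Since p ≈ 0.004 < α = 0.025, reject H0; the evidence is statistically significant.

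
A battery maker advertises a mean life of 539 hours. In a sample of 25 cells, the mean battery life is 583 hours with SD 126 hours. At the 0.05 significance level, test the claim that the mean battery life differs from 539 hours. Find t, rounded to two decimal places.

1.75

H0: μ = 539; H1: μ ≠ 539 (one-sample t-test, two-sided).
t = (x̄ − μ₀)/(s/√n) = (583 − 539)/(126/√25) = 1.75
df = n − 1 = 24
Two-sided p-value ≈ 0.0936
Since p ≈ 0.0936 > α = 0.05, fail to reject H0; the data do not provide sufficient evidence against H0.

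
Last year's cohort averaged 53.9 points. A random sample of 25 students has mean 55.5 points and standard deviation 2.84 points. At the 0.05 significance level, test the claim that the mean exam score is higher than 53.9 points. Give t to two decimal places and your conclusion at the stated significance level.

H0: μ = 53.9; H1: μ > 53.9 (one-sample t-test, right-tailed).
t = (x̄ − μ₀)/(s/√n) = (55.5 − 53.9)/(2.84/√25) = 2.82
df = n − 1 = 24
p-value = P(T ≥ 2.82) ≈ 0.005
Since p ≈ 0.005 < α = 0.05, reject H0; the data support H1.

t = 2.82; reject H0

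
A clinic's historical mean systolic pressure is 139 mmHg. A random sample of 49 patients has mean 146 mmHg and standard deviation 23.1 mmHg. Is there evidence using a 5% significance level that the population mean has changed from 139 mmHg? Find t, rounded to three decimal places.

H0: μ = 139; H1: μ ≠ 139 (one-sample t-test, two-sided).
t = (x̄ − μ₀)/(s/√n) = (146 − 139)/(23.1/√49) = 2.121
df = n − 1 = 48
Two-sided p-value ≈ 0.039
Since p ≈ 0.039 < α = 0.05, reject H0; the evidence is statistically significant.

2.121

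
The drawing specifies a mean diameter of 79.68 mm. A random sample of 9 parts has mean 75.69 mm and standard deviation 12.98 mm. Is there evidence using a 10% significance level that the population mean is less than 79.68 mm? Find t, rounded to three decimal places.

H0: μ = 79.68; H1: μ < 79.68 (one-sample t-test, left-tailed).
t = (x̄ − μ₀)/(s/√n) = (75.69 − 79.68)/(12.98/√9) = -0.922
df = n − 1 = 8
p-value = P(T ≤ -0.922) ≈ 0.192
Since p ≈ 0.192 > α = 0.1, fail to reject H0; the data do not provide sufficient evidence against H0.

-0.922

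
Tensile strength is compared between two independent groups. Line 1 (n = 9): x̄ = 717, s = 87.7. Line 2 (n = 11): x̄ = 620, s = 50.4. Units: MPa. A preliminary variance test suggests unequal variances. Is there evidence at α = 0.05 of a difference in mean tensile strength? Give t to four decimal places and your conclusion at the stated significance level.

Let group 1 = line 1, group 2 = line 2. H0: μ_1 = μ_2; H1: μ_1 ≠ μ_2 (Welch's two-sample t-test, two-sided).
t = (x̄_1 − x̄_2)/√(s_1²/n_1 + s_2²/n_2) = (717 − 620)/√(87.7²/9 + 50.4²/11) = 2.9441
Welch–Satterthwaite df ≈ 12.20
Two-sided p-value ≈ 0.012
Since p ≈ 0.012 < α = 0.05, reject H0; the data support H1.

t = 2.9441; reject H0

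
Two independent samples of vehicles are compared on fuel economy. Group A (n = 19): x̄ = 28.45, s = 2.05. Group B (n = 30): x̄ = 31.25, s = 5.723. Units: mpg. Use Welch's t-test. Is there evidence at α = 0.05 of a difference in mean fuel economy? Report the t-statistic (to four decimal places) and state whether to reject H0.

Let group 1 = group A, group 2 = group B. H0: μ_1 = μ_2; H1: μ_1 ≠ μ_2 (Welch's two-sample t-test, two-sided).
t = (x̄_1 − x̄_2)/√(s_1²/n_1 + s_2²/n_2) = (28.45 − 31.25)/√(2.05²/19 + 5.723²/30) = -2.4436
Welch–Satterthwaite df ≈ 39.34
Two-sided p-value ≈ 0.0191
Since p ≈ 0.0191 < α = 0.05, reject H0; the data support H1.

t = -2.4436; reject H0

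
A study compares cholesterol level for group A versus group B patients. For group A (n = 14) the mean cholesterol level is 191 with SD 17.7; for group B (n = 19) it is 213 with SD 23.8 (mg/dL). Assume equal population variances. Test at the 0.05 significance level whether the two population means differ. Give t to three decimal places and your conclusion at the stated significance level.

t = -2.911; reject H0

Let group 1 = group A, group 2 = group B. H0: μ_1 = μ_2; H1: μ_1 ≠ μ_2 (two-sample pooled-variance t-test, two-sided).
s_p² = [(14−1)·17.7² + (19−1)·23.8²]/(14+19−2) = 460.28
t = (191 − 213)/√[460.28·(1/14 + 1/19)] = -2.911
df = n₁ + n₂ − 2 = 31
Two-sided p-value ≈ 0.007
Since p ≈ 0.007 < α = 0.05, reject H0; the evidence is statistically significant.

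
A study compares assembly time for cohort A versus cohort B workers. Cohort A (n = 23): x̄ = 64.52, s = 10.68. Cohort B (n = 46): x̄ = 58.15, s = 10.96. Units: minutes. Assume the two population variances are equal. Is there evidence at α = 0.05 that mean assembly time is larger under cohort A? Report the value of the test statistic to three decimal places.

2.295

Let group 1 = cohort A, group 2 = cohort B. H0: μ_1 = μ_2; H1: μ_1 > μ_2 (two-sample pooled-variance t-test, right-tailed).
s_p² = [(23−1)·10.68² + (46−1)·10.96²]/(23+46−2) = 118.132
t = (64.52 − 58.15)/√[118.132·(1/23 + 1/46)] = 2.295
df = n₁ + n₂ − 2 = 67
p-value = P(T ≥ 2.295) ≈ 0.012
Since p ≈ 0.012 < α = 0.05, reject H0; the data support H1.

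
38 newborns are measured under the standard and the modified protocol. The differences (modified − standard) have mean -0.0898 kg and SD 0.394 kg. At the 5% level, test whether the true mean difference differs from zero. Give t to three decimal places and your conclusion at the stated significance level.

t = -1.405; fail to reject H0

H0: μ_d = 0; H1: μ_d ≠ 0 (paired t-test on the differences, two-sided).
t = d̄/(s_d/√n) = -0.0898/(0.394/√38) = -1.405
df = n − 1 = 37
Two-sided p-value ≈ 0.1684
Since p ≈ 0.1684 > α = 0.05, fail to reject H0; the evidence is not statistically significant.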